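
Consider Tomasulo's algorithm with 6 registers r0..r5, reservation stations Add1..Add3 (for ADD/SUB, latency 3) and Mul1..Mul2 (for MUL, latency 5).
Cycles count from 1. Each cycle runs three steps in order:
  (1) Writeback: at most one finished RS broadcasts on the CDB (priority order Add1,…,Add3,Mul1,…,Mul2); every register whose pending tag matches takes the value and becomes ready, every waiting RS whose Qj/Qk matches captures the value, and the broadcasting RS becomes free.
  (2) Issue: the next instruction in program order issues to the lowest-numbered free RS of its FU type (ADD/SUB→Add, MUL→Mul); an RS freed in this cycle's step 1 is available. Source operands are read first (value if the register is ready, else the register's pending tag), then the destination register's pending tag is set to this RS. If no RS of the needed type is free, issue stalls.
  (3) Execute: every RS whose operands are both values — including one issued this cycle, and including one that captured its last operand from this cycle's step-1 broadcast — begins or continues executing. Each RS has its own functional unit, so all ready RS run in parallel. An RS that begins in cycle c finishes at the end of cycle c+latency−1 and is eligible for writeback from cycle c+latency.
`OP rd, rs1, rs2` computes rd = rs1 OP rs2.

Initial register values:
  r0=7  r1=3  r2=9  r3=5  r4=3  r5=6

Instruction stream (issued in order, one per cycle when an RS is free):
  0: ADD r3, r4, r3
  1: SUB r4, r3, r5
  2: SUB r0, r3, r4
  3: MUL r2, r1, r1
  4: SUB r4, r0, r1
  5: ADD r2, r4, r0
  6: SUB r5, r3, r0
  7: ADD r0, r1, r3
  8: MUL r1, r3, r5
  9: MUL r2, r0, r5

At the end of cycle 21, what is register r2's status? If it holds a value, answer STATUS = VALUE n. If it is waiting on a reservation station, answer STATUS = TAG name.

  c1: issue ADD r3<-Add1  regs: r0:7,r1:3,r2:9,r3:Add1,r4:3,r5:6
  c2: issue SUB r4<-Add2  regs: r0:7,r1:3,r2:9,r3:Add1,r4:Add2,r5:6
  c3: issue SUB r0<-Add3  regs: r0:Add3,r1:3,r2:9,r3:Add1,r4:Add2,r5:6
  c4: CDB Add1=8; issue MUL r2<-Mul1  regs: r0:Add3,r1:3,r2:Mul1,r3:8,r4:Add2,r5:6
  c5: issue SUB r4<-Add1  regs: r0:Add3,r1:3,r2:Mul1,r3:8,r4:Add1,r5:6
  c6: stall  regs: r0:Add3,r1:3,r2:Mul1,r3:8,r4:Add1,r5:6
  c7: CDB Add2=2; issue ADD r2<-Add2  regs: r0:Add3,r1:3,r2:Add2,r3:8,r4:Add1,r5:6
  c8: stall  regs: r0:Add3,r1:3,r2:Add2,r3:8,r4:Add1,r5:6
  c9: CDB Mul1=9; stall  regs: r0:Add3,r1:3,r2:Add2,r3:8,r4:Add1,r5:6
  c10: CDB Add3=6; issue SUB r5<-Add3  regs: r0:6,r1:3,r2:Add2,r3:8,r4:Add1,r5:Add3
  c11: stall  regs: r0:6,r1:3,r2:Add2,r3:8,r4:Add1,r5:Add3
  c12: stall  regs: r0:6,r1:3,r2:Add2,r3:8,r4:Add1,r5:Add3
  c13: CDB Add1=3; issue ADD r0<-Add1  regs: r0:Add1,r1:3,r2:Add2,r3:8,r4:3,r5:Add3
  c14: CDB Add3=2; issue MUL r1<-Mul1  regs: r0:Add1,r1:Mul1,r2:Add2,r3:8,r4:3,r5:2
  c15: issue MUL r2<-Mul2  regs: r0:Add1,r1:Mul1,r2:Mul2,r3:8,r4:3,r5:2
  c16: CDB Add1=11  regs: r0:11,r1:Mul1,r2:Mul2,r3:8,r4:3,r5:2
  c17: CDB Add2=9  regs: r0:11,r1:Mul1,r2:Mul2,r3:8,r4:3,r5:2
  c18: -  regs: r0:11,r1:Mul1,r2:Mul2,r3:8,r4:3,r5:2
  c19: CDB Mul1=16  regs: r0:11,r1:16,r2:Mul2,r3:8,r4:3,r5:2
  c20: -  regs: r0:11,r1:16,r2:Mul2,r3:8,r4:3,r5:2
  c21: CDB Mul2=22  regs: r0:11,r1:16,r2:22,r3:8,r4:3,r5:2

STATUS = VALUE 22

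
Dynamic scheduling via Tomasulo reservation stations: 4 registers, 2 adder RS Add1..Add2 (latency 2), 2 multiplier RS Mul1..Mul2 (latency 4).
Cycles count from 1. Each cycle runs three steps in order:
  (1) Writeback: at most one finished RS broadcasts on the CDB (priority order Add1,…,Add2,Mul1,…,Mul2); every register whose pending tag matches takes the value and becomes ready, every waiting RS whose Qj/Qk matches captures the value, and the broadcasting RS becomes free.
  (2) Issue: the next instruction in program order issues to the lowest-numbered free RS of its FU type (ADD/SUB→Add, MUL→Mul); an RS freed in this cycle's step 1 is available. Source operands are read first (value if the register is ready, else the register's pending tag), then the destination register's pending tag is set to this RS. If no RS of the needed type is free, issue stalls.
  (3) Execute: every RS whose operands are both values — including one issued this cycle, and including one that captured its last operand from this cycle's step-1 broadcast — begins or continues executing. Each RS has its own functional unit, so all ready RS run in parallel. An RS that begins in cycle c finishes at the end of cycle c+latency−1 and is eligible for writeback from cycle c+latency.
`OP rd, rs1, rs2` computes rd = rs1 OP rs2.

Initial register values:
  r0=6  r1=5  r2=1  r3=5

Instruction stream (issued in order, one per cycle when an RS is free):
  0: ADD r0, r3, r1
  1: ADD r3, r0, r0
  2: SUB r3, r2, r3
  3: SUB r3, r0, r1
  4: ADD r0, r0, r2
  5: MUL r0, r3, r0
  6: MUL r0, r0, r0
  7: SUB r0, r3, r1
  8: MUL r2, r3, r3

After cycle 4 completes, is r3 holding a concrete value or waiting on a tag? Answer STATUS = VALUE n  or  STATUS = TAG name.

STATUS = TAG Add1

cycle 1: issue ADD r0<-Add1 // r0:Add1,r1:5,r2:1,r3:5
cycle 2: issue ADD r3<-Add2 // r0:Add1,r1:5,r2:1,r3:Add2
cycle 3: CDB Add1=10; issue SUB r3<-Add1 // r0:10,r1:5,r2:1,r3:Add1
cycle 4: stall // r0:10,r1:5,r2:1,r3:Add1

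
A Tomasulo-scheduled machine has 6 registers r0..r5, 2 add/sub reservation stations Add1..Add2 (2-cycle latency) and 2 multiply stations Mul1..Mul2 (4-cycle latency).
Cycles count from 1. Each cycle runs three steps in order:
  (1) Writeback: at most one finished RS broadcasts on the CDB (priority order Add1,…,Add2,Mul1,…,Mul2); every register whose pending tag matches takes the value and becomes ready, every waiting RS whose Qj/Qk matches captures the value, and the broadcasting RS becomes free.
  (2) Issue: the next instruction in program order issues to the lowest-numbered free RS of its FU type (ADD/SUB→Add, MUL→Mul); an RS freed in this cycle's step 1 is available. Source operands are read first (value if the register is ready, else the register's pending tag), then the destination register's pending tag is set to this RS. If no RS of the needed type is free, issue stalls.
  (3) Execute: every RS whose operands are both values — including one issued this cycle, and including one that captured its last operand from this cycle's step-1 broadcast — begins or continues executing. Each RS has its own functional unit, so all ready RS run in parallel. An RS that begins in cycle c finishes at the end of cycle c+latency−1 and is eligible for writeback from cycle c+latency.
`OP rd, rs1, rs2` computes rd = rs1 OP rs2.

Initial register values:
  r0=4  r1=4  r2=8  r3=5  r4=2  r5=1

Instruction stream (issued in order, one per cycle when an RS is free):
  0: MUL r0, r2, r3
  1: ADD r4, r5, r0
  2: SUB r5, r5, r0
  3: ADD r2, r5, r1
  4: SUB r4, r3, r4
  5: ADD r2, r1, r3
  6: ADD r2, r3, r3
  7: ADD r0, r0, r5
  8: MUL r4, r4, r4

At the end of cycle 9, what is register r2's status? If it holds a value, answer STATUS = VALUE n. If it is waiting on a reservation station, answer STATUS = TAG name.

STATUS = TAG Add1

  c1: issue MUL r0<-Mul1  regs: r0:Mul1,r1:4,r2:8,r3:5,r4:2,r5:1
  c2: issue ADD r4<-Add1  regs: r0:Mul1,r1:4,r2:8,r3:5,r4:Add1,r5:1
  c3: issue SUB r5<-Add2  regs: r0:Mul1,r1:4,r2:8,r3:5,r4:Add1,r5:Add2
  c4: stall  regs: r0:Mul1,r1:4,r2:8,r3:5,r4:Add1,r5:Add2
  c5: CDB Mul1=40; stall  regs: r0:40,r1:4,r2:8,r3:5,r4:Add1,r5:Add2
  c6: stall  regs: r0:40,r1:4,r2:8,r3:5,r4:Add1,r5:Add2
  c7: CDB Add1=41; issue ADD r2<-Add1  regs: r0:40,r1:4,r2:Add1,r3:5,r4:41,r5:Add2
  c8: CDB Add2=-39; issue SUB r4<-Add2  regs: r0:40,r1:4,r2:Add1,r3:5,r4:Add2,r5:-39
  c9: stall  regs: r0:40,r1:4,r2:Add1,r3:5,r4:Add2,r5:-39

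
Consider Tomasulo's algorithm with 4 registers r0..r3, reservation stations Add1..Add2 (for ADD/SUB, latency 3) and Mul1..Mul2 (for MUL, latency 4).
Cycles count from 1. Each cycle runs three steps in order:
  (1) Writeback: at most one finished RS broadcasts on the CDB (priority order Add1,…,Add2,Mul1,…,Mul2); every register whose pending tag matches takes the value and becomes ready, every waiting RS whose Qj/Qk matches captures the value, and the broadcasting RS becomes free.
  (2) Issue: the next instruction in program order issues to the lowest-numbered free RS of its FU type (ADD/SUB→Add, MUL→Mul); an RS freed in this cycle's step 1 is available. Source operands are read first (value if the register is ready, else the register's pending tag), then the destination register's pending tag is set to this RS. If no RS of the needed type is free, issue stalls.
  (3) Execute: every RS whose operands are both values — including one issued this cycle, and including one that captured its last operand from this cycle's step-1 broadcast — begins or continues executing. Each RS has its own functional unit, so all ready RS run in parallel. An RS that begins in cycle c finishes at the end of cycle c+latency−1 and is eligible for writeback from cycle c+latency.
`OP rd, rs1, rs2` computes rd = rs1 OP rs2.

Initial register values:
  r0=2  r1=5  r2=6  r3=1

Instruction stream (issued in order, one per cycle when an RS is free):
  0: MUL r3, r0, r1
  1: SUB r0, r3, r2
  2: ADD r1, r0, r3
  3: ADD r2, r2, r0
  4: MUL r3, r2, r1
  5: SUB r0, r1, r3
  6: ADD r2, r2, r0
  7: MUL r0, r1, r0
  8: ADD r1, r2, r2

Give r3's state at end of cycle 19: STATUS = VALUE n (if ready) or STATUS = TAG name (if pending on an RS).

STATUS = VALUE 140

cycle 1: issue MUL r3<-Mul1 // r0:2,r1:5,r2:6,r3:Mul1
cycle 2: issue SUB r0<-Add1 // r0:Add1,r1:5,r2:6,r3:Mul1
cycle 3: issue ADD r1<-Add2 // r0:Add1,r1:Add2,r2:6,r3:Mul1
cycle 4: stall // r0:Add1,r1:Add2,r2:6,r3:Mul1
cycle 5: CDB Mul1=10; stall // r0:Add1,r1:Add2,r2:6,r3:10
cycle 6: stall // r0:Add1,r1:Add2,r2:6,r3:10
cycle 7: stall // r0:Add1,r1:Add2,r2:6,r3:10
cycle 8: CDB Add1=4; issue ADD r2<-Add1 // r0:4,r1:Add2,r2:Add1,r3:10
cycle 9: issue MUL r3<-Mul1 // r0:4,r1:Add2,r2:Add1,r3:Mul1
cycle 10: stall // r0:4,r1:Add2,r2:Add1,r3:Mul1
cycle 11: CDB Add1=10; issue SUB r0<-Add1 // r0:Add1,r1:Add2,r2:10,r3:Mul1
cycle 12: CDB Add2=14; issue ADD r2<-Add2 // r0:Add1,r1:14,r2:Add2,r3:Mul1
cycle 13: issue MUL r0<-Mul2 // r0:Mul2,r1:14,r2:Add2,r3:Mul1
cycle 14: stall // r0:Mul2,r1:14,r2:Add2,r3:Mul1
cycle 15: stall // r0:Mul2,r1:14,r2:Add2,r3:Mul1
cycle 16: CDB Mul1=140; stall // r0:Mul2,r1:14,r2:Add2,r3:140
cycle 17: stall // r0:Mul2,r1:14,r2:Add2,r3:140
cycle 18: stall // r0:Mul2,r1:14,r2:Add2,r3:140
cycle 19: CDB Add1=-126; issue ADD r1<-Add1 // r0:Mul2,r1:Add1,r2:Add2,r3:140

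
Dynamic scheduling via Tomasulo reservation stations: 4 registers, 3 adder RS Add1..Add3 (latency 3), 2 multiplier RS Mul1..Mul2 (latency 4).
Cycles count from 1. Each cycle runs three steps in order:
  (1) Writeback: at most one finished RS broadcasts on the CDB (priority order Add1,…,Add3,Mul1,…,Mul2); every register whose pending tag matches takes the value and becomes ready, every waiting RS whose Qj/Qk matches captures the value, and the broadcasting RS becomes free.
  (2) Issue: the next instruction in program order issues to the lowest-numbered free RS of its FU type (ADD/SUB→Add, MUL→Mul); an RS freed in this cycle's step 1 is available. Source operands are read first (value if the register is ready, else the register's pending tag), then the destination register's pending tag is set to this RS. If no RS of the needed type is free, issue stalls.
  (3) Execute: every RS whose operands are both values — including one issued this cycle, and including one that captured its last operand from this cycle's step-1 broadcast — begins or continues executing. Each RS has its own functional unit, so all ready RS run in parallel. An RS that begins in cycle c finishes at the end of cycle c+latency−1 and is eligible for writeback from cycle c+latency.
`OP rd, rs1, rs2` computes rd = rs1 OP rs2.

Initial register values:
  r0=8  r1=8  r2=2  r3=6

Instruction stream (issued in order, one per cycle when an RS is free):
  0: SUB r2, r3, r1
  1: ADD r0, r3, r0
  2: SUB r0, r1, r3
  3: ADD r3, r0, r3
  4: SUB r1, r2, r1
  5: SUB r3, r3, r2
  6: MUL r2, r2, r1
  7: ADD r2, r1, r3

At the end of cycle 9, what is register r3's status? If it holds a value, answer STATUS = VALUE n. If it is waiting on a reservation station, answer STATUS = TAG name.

STATUS = TAG Add3

  c1: issue SUB r2<-Add1  regs: r0:8,r1:8,r2:Add1,r3:6
  c2: issue ADD r0<-Add2  regs: r0:Add2,r1:8,r2:Add1,r3:6
  c3: issue SUB r0<-Add3  regs: r0:Add3,r1:8,r2:Add1,r3:6
  c4: CDB Add1=-2; issue ADD r3<-Add1  regs: r0:Add3,r1:8,r2:-2,r3:Add1
  c5: CDB Add2=14; issue SUB r1<-Add2  regs: r0:Add3,r1:Add2,r2:-2,r3:Add1
  c6: CDB Add3=2; issue SUB r3<-Add3  regs: r0:2,r1:Add2,r2:-2,r3:Add3
  c7: issue MUL r2<-Mul1  regs: r0:2,r1:Add2,r2:Mul1,r3:Add3
  c8: CDB Add2=-10; issue ADD r2<-Add2  regs: r0:2,r1:-10,r2:Add2,r3:Add3
  c9: CDB Add1=8  regs: r0:2,r1:-10,r2:Add2,r3:Add3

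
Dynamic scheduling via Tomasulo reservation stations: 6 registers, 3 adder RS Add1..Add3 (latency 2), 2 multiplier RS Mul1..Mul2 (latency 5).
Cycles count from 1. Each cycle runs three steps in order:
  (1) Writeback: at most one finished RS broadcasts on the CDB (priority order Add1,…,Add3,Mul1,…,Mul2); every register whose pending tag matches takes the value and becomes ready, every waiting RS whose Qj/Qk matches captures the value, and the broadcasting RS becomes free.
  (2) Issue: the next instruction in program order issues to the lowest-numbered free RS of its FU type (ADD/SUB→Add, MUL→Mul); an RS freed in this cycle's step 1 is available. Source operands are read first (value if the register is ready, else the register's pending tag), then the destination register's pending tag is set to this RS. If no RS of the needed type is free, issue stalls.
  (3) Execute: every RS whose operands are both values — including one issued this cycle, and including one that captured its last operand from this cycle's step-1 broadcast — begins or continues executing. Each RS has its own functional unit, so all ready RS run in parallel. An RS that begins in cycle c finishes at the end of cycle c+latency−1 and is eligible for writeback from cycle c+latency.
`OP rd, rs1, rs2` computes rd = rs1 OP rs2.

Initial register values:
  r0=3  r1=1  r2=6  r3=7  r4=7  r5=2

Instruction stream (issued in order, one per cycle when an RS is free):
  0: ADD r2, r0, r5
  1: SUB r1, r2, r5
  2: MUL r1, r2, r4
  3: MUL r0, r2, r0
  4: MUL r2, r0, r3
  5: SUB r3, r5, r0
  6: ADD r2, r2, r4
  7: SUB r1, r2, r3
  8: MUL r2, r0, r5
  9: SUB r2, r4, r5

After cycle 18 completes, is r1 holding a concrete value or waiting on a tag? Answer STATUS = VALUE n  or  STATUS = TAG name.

cycle 1: issue ADD r2<-Add1 // r0:3,r1:1,r2:Add1,r3:7,r4:7,r5:2
cycle 2: issue SUB r1<-Add2 // r0:3,r1:Add2,r2:Add1,r3:7,r4:7,r5:2
cycle 3: CDB Add1=5; issue MUL r1<-Mul1 // r0:3,r1:Mul1,r2:5,r3:7,r4:7,r5:2
cycle 4: issue MUL r0<-Mul2 // r0:Mul2,r1:Mul1,r2:5,r3:7,r4:7,r5:2
cycle 5: CDB Add2=3; stall // r0:Mul2,r1:Mul1,r2:5,r3:7,r4:7,r5:2
cycle 6: stall // r0:Mul2,r1:Mul1,r2:5,r3:7,r4:7,r5:2
cycle 7: stall // r0:Mul2,r1:Mul1,r2:5,r3:7,r4:7,r5:2
cycle 8: CDB Mul1=35; issue MUL r2<-Mul1 // r0:Mul2,r1:35,r2:Mul1,r3:7,r4:7,r5:2
cycle 9: CDB Mul2=15; issue SUB r3<-Add1 // r0:15,r1:35,r2:Mul1,r3:Add1,r4:7,r5:2
cycle 10: issue ADD r2<-Add2 // r0:15,r1:35,r2:Add2,r3:Add1,r4:7,r5:2
cycle 11: CDB Add1=-13; issue SUB r1<-Add1 // r0:15,r1:Add1,r2:Add2,r3:-13,r4:7,r5:2
cycle 12: issue MUL r2<-Mul2 // r0:15,r1:Add1,r2:Mul2,r3:-13,r4:7,r5:2
cycle 13: issue SUB r2<-Add3 // r0:15,r1:Add1,r2:Add3,r3:-13,r4:7,r5:2
cycle 14: CDB Mul1=105 // r0:15,r1:Add1,r2:Add3,r3:-13,r4:7,r5:2
cycle 15: CDB Add3=5 // r0:15,r1:Add1,r2:5,r3:-13,r4:7,r5:2
cycle 16: CDB Add2=112 // r0:15,r1:Add1,r2:5,r3:-13,r4:7,r5:2
cycle 17: CDB Mul2=30 // r0:15,r1:Add1,r2:5,r3:-13,r4:7,r5:2
cycle 18: CDB Add1=125 // r0:15,r1:125,r2:5,r3:-13,r4:7,r5:2

STATUS = VALUE 125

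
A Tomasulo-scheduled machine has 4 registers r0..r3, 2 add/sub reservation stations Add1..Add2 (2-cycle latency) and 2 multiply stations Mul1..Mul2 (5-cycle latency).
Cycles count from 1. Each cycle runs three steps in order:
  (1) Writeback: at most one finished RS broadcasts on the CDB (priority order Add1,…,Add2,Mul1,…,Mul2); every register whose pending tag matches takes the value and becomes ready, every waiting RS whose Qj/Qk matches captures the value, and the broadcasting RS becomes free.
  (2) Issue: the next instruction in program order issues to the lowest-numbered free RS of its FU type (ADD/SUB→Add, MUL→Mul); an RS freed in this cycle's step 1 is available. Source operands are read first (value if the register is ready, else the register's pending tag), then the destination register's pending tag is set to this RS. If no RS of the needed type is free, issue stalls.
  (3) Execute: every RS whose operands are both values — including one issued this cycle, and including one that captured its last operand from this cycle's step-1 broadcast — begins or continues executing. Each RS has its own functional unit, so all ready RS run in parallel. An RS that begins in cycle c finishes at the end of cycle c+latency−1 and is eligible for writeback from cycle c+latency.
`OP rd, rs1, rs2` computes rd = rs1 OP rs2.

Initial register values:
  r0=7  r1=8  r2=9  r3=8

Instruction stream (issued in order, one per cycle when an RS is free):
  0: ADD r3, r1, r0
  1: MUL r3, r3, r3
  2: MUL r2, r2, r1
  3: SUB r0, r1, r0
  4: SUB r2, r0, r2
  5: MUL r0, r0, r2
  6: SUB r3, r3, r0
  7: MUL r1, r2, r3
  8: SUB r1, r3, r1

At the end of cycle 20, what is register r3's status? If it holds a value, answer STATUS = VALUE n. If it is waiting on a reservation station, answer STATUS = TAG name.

STATUS = VALUE 296

c1: issue ADD r3<-Add1 | r0:7,r1:8,r2:9,r3:Add1
c2: issue MUL r3<-Mul1 | r0:7,r1:8,r2:9,r3:Mul1
c3: CDB Add1=15; issue MUL r2<-Mul2 | r0:7,r1:8,r2:Mul2,r3:Mul1
c4: issue SUB r0<-Add1 | r0:Add1,r1:8,r2:Mul2,r3:Mul1
c5: issue SUB r2<-Add2 | r0:Add1,r1:8,r2:Add2,r3:Mul1
c6: CDB Add1=1; stall | r0:1,r1:8,r2:Add2,r3:Mul1
c7: stall | r0:1,r1:8,r2:Add2,r3:Mul1
c8: CDB Mul1=225; issue MUL r0<-Mul1 | r0:Mul1,r1:8,r2:Add2,r3:225
c9: CDB Mul2=72; issue SUB r3<-Add1 | r0:Mul1,r1:8,r2:Add2,r3:Add1
c10: issue MUL r1<-Mul2 | r0:Mul1,r1:Mul2,r2:Add2,r3:Add1
c11: CDB Add2=-71; issue SUB r1<-Add2 | r0:Mul1,r1:Add2,r2:-71,r3:Add1
c12: - | r0:Mul1,r1:Add2,r2:-71,r3:Add1
c13: - | r0:Mul1,r1:Add2,r2:-71,r3:Add1
c14: - | r0:Mul1,r1:Add2,r2:-71,r3:Add1
c15: - | r0:Mul1,r1:Add2,r2:-71,r3:Add1
c16: CDB Mul1=-71 | r0:-71,r1:Add2,r2:-71,r3:Add1
c17: - | r0:-71,r1:Add2,r2:-71,r3:Add1
c18: CDB Add1=296 | r0:-71,r1:Add2,r2:-71,r3:296
c19: - | r0:-71,r1:Add2,r2:-71,r3:296
c20: - | r0:-71,r1:Add2,r2:-71,r3:296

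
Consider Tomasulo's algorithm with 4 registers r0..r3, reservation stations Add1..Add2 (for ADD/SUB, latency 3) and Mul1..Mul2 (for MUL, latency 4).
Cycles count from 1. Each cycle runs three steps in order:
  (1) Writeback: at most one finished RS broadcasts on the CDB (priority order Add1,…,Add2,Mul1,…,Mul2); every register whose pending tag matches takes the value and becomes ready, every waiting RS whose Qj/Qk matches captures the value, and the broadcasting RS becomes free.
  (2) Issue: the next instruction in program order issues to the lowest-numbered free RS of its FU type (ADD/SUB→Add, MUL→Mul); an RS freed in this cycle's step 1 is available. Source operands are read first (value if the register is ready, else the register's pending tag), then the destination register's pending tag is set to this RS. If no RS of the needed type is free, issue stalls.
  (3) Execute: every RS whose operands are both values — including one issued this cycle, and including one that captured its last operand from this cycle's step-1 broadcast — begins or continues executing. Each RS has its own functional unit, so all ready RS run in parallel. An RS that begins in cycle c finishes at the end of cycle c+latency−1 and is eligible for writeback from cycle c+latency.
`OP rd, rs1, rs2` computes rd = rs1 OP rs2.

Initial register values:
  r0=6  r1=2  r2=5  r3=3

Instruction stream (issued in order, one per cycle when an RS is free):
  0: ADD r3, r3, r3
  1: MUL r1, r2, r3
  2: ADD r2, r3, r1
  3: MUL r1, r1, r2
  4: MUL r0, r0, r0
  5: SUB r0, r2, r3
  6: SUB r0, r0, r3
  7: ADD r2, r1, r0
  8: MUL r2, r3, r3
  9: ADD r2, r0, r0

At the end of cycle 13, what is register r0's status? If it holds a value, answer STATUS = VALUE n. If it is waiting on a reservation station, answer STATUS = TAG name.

  c1: issue ADD r3<-Add1  regs: r0:6,r1:2,r2:5,r3:Add1
  c2: issue MUL r1<-Mul1  regs: r0:6,r1:Mul1,r2:5,r3:Add1
  c3: issue ADD r2<-Add2  regs: r0:6,r1:Mul1,r2:Add2,r3:Add1
  c4: CDB Add1=6; issue MUL r1<-Mul2  regs: r0:6,r1:Mul2,r2:Add2,r3:6
  c5: stall  regs: r0:6,r1:Mul2,r2:Add2,r3:6
  c6: stall  regs: r0:6,r1:Mul2,r2:Add2,r3:6
  c7: stall  regs: r0:6,r1:Mul2,r2:Add2,r3:6
  c8: CDB Mul1=30; issue MUL r0<-Mul1  regs: r0:Mul1,r1:Mul2,r2:Add2,r3:6
  c9: issue SUB r0<-Add1  regs: r0:Add1,r1:Mul2,r2:Add2,r3:6
  c10: stall  regs: r0:Add1,r1:Mul2,r2:Add2,r3:6
  c11: CDB Add2=36; issue SUB r0<-Add2  regs: r0:Add2,r1:Mul2,r2:36,r3:6
  c12: CDB Mul1=36; stall  regs: r0:Add2,r1:Mul2,r2:36,r3:6
  c13: stall  regs: r0:Add2,r1:Mul2,r2:36,r3:6

STATUS = TAG Add2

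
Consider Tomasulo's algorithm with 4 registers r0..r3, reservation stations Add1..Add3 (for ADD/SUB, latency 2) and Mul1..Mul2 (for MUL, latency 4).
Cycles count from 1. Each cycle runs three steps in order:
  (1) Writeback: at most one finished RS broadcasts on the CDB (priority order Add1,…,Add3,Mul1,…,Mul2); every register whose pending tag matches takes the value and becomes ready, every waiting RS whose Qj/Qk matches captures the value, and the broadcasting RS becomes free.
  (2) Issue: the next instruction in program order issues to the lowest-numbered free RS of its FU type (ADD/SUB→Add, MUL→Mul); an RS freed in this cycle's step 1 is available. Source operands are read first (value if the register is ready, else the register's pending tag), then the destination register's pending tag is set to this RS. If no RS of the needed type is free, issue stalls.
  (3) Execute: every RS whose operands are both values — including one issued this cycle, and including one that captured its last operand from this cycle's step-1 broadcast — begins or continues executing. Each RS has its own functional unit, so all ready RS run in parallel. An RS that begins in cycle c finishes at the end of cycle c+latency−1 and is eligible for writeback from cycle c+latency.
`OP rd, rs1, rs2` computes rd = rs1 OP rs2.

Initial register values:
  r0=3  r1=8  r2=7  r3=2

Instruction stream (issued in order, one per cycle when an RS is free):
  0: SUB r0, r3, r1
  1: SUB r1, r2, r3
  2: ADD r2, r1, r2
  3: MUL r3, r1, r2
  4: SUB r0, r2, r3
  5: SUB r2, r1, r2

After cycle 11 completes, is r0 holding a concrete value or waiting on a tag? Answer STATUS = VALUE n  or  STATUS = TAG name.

STATUS = TAG Add2

cycle 1: issue SUB r0<-Add1 // r0:Add1,r1:8,r2:7,r3:2
cycle 2: issue SUB r1<-Add2 // r0:Add1,r1:Add2,r2:7,r3:2
cycle 3: CDB Add1=-6; issue ADD r2<-Add1 // r0:-6,r1:Add2,r2:Add1,r3:2
cycle 4: CDB Add2=5; issue MUL r3<-Mul1 // r0:-6,r1:5,r2:Add1,r3:Mul1
cycle 5: issue SUB r0<-Add2 // r0:Add2,r1:5,r2:Add1,r3:Mul1
cycle 6: CDB Add1=12; issue SUB r2<-Add1 // r0:Add2,r1:5,r2:Add1,r3:Mul1
cycle 7: - // r0:Add2,r1:5,r2:Add1,r3:Mul1
cycle 8: CDB Add1=-7 // r0:Add2,r1:5,r2:-7,r3:Mul1
cycle 9: - // r0:Add2,r1:5,r2:-7,r3:Mul1
cycle 10: CDB Mul1=60 // r0:Add2,r1:5,r2:-7,r3:60
cycle 11: - // r0:Add2,r1:5,r2:-7,r3:60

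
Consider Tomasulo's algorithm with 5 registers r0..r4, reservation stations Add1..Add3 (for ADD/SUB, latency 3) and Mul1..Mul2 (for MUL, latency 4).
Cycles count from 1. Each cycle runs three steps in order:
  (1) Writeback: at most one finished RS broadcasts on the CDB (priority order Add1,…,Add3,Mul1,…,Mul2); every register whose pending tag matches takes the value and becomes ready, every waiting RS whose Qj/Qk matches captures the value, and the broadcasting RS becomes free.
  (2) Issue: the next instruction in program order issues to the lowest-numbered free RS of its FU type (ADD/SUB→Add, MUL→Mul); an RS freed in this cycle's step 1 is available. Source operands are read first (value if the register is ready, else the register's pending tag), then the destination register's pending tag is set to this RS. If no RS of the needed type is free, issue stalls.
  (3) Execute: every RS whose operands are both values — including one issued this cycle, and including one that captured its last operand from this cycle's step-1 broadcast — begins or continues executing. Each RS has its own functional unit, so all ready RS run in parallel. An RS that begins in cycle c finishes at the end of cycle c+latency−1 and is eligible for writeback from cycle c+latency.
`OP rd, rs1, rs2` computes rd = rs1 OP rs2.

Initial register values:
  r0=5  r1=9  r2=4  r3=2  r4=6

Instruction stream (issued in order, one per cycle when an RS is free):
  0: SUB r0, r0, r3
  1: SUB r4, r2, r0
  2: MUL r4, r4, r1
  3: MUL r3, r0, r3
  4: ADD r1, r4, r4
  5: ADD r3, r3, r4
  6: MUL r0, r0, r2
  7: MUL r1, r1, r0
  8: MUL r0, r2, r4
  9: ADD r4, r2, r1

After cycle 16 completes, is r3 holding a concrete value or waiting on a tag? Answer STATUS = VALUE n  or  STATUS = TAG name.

STATUS = VALUE 15

cycle 1: issue SUB r0<-Add1 // r0:Add1,r1:9,r2:4,r3:2,r4:6
cycle 2: issue SUB r4<-Add2 // r0:Add1,r1:9,r2:4,r3:2,r4:Add2
cycle 3: issue MUL r4<-Mul1 // r0:Add1,r1:9,r2:4,r3:2,r4:Mul1
cycle 4: CDB Add1=3; issue MUL r3<-Mul2 // r0:3,r1:9,r2:4,r3:Mul2,r4:Mul1
cycle 5: issue ADD r1<-Add1 // r0:3,r1:Add1,r2:4,r3:Mul2,r4:Mul1
cycle 6: issue ADD r3<-Add3 // r0:3,r1:Add1,r2:4,r3:Add3,r4:Mul1
cycle 7: CDB Add2=1; stall // r0:3,r1:Add1,r2:4,r3:Add3,r4:Mul1
cycle 8: CDB Mul2=6; issue MUL r0<-Mul2 // r0:Mul2,r1:Add1,r2:4,r3:Add3,r4:Mul1
cycle 9: stall // r0:Mul2,r1:Add1,r2:4,r3:Add3,r4:Mul1
cycle 10: stall // r0:Mul2,r1:Add1,r2:4,r3:Add3,r4:Mul1
cycle 11: CDB Mul1=9; issue MUL r1<-Mul1 // r0:Mul2,r1:Mul1,r2:4,r3:Add3,r4:9
cycle 12: CDB Mul2=12; issue MUL r0<-Mul2 // r0:Mul2,r1:Mul1,r2:4,r3:Add3,r4:9
cycle 13: issue ADD r4<-Add2 // r0:Mul2,r1:Mul1,r2:4,r3:Add3,r4:Add2
cycle 14: CDB Add1=18 // r0:Mul2,r1:Mul1,r2:4,r3:Add3,r4:Add2
cycle 15: CDB Add3=15 // r0:Mul2,r1:Mul1,r2:4,r3:15,r4:Add2
cycle 16: CDB Mul2=36 // r0:36,r1:Mul1,r2:4,r3:15,r4:Add2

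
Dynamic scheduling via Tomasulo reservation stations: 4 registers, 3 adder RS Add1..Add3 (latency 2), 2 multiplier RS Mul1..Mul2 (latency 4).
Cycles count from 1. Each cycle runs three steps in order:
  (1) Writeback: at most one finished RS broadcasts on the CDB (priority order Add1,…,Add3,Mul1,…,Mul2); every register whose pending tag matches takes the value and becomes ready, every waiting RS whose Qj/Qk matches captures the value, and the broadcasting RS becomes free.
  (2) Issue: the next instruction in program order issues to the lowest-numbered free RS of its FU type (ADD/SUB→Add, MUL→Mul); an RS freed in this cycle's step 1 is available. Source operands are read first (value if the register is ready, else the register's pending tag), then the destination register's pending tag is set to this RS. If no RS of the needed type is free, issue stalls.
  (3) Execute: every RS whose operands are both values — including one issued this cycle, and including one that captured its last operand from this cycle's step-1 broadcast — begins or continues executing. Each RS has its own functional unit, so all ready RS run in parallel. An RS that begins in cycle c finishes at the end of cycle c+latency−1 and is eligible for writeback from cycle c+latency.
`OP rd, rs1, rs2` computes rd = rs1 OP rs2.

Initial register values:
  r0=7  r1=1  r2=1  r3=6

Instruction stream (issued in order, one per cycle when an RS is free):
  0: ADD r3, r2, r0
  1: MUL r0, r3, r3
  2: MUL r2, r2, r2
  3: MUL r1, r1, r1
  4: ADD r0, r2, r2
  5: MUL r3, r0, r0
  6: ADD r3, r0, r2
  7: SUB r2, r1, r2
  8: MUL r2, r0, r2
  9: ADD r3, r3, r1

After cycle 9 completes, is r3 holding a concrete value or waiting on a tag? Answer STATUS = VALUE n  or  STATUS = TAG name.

cycle 1: issue ADD r3<-Add1 // r0:7,r1:1,r2:1,r3:Add1
cycle 2: issue MUL r0<-Mul1 // r0:Mul1,r1:1,r2:1,r3:Add1
cycle 3: CDB Add1=8; issue MUL r2<-Mul2 // r0:Mul1,r1:1,r2:Mul2,r3:8
cycle 4: stall // r0:Mul1,r1:1,r2:Mul2,r3:8
cycle 5: stall // r0:Mul1,r1:1,r2:Mul2,r3:8
cycle 6: stall // r0:Mul1,r1:1,r2:Mul2,r3:8
cycle 7: CDB Mul1=64; issue MUL r1<-Mul1 // r0:64,r1:Mul1,r2:Mul2,r3:8
cycle 8: CDB Mul2=1; issue ADD r0<-Add1 // r0:Add1,r1:Mul1,r2:1,r3:8
cycle 9: issue MUL r3<-Mul2 // r0:Add1,r1:Mul1,r2:1,r3:Mul2

STATUS = TAG Mul2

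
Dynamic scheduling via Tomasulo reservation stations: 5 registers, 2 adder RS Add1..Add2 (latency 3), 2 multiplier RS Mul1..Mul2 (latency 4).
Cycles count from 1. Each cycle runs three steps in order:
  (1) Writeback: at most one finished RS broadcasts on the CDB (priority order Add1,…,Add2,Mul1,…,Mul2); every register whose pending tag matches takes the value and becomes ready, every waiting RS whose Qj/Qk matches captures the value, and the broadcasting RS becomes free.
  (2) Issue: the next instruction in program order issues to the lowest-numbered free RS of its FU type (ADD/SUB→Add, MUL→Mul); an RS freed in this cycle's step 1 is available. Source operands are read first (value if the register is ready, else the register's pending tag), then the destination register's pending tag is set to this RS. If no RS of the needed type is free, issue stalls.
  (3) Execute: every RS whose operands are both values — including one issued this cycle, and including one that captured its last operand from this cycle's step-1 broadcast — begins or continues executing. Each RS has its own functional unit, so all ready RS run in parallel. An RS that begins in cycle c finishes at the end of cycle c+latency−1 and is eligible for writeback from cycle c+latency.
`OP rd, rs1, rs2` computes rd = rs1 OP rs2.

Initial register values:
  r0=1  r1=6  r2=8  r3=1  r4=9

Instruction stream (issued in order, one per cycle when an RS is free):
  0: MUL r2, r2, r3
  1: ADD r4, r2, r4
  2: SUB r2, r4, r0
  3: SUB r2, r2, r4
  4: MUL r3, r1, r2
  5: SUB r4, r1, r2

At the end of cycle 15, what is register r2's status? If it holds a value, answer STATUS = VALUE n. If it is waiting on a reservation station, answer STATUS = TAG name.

c1: issue MUL r2<-Mul1 | r0:1,r1:6,r2:Mul1,r3:1,r4:9
c2: issue ADD r4<-Add1 | r0:1,r1:6,r2:Mul1,r3:1,r4:Add1
c3: issue SUB r2<-Add2 | r0:1,r1:6,r2:Add2,r3:1,r4:Add1
c4: stall | r0:1,r1:6,r2:Add2,r3:1,r4:Add1
c5: CDB Mul1=8; stall | r0:1,r1:6,r2:Add2,r3:1,r4:Add1
c6: stall | r0:1,r1:6,r2:Add2,r3:1,r4:Add1
c7: stall | r0:1,r1:6,r2:Add2,r3:1,r4:Add1
c8: CDB Add1=17; issue SUB r2<-Add1 | r0:1,r1:6,r2:Add1,r3:1,r4:17
c9: issue MUL r3<-Mul1 | r0:1,r1:6,r2:Add1,r3:Mul1,r4:17
c10: stall | r0:1,r1:6,r2:Add1,r3:Mul1,r4:17
c11: CDB Add2=16; issue SUB r4<-Add2 | r0:1,r1:6,r2:Add1,r3:Mul1,r4:Add2
c12: - | r0:1,r1:6,r2:Add1,r3:Mul1,r4:Add2
c13: - | r0:1,r1:6,r2:Add1,r3:Mul1,r4:Add2
c14: CDB Add1=-1 | r0:1,r1:6,r2:-1,r3:Mul1,r4:Add2
c15: - | r0:1,r1:6,r2:-1,r3:Mul1,r4:Add2

STATUS = VALUE -1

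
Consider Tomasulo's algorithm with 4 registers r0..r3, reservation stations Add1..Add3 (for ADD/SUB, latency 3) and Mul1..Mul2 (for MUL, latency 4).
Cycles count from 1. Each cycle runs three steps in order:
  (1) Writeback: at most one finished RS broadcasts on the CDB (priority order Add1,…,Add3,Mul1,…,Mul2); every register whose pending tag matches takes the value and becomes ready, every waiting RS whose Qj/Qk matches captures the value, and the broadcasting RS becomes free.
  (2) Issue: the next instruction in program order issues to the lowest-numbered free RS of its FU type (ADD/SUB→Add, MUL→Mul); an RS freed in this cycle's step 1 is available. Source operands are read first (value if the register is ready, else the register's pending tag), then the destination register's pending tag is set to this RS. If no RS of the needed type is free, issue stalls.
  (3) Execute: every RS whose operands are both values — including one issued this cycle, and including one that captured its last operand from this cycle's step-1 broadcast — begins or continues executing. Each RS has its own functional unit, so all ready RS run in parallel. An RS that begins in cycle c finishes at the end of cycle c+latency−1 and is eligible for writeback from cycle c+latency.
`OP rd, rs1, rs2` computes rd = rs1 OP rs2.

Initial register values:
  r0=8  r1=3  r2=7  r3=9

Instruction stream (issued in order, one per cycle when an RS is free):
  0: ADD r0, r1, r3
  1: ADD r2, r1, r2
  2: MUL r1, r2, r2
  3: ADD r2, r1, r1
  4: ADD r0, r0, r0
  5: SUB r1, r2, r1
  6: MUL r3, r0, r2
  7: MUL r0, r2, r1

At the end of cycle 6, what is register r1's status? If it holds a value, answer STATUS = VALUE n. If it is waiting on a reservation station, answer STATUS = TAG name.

STATUS = TAG Add3

c1: issue ADD r0<-Add1 | r0:Add1,r1:3,r2:7,r3:9
c2: issue ADD r2<-Add2 | r0:Add1,r1:3,r2:Add2,r3:9
c3: issue MUL r1<-Mul1 | r0:Add1,r1:Mul1,r2:Add2,r3:9
c4: CDB Add1=12; issue ADD r2<-Add1 | r0:12,r1:Mul1,r2:Add1,r3:9
c5: CDB Add2=10; issue ADD r0<-Add2 | r0:Add2,r1:Mul1,r2:Add1,r3:9
c6: issue SUB r1<-Add3 | r0:Add2,r1:Add3,r2:Add1,r3:9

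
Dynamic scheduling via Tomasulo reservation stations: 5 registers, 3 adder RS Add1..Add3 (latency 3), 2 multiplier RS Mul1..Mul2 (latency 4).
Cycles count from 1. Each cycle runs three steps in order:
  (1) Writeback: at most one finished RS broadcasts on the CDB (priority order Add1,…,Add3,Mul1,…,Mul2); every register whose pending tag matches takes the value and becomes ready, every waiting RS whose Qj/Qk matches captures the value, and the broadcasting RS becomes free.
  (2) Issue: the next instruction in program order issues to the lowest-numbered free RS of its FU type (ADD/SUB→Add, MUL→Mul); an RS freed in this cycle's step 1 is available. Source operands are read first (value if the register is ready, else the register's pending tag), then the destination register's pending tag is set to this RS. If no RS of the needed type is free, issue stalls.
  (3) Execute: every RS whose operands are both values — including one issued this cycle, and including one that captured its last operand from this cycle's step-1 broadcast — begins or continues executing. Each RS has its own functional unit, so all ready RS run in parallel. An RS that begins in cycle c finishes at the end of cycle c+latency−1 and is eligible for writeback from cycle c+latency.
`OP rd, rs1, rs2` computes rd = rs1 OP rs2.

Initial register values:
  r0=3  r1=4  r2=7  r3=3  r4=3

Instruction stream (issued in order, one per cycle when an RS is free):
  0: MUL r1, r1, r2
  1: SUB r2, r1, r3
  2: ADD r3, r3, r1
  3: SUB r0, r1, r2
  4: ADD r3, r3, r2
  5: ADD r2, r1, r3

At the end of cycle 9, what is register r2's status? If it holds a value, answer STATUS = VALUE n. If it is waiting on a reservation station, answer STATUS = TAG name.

cycle 1: issue MUL r1<-Mul1 // r0:3,r1:Mul1,r2:7,r3:3,r4:3
cycle 2: issue SUB r2<-Add1 // r0:3,r1:Mul1,r2:Add1,r3:3,r4:3
cycle 3: issue ADD r3<-Add2 // r0:3,r1:Mul1,r2:Add1,r3:Add2,r4:3
cycle 4: issue SUB r0<-Add3 // r0:Add3,r1:Mul1,r2:Add1,r3:Add2,r4:3
cycle 5: CDB Mul1=28; stall // r0:Add3,r1:28,r2:Add1,r3:Add2,r4:3
cycle 6: stall // r0:Add3,r1:28,r2:Add1,r3:Add2,r4:3
cycle 7: stall // r0:Add3,r1:28,r2:Add1,r3:Add2,r4:3
cycle 8: CDB Add1=25; issue ADD r3<-Add1 // r0:Add3,r1:28,r2:25,r3:Add1,r4:3
cycle 9: CDB Add2=31; issue ADD r2<-Add2 // r0:Add3,r1:28,r2:Add2,r3:Add1,r4:3

STATUS = TAG Add2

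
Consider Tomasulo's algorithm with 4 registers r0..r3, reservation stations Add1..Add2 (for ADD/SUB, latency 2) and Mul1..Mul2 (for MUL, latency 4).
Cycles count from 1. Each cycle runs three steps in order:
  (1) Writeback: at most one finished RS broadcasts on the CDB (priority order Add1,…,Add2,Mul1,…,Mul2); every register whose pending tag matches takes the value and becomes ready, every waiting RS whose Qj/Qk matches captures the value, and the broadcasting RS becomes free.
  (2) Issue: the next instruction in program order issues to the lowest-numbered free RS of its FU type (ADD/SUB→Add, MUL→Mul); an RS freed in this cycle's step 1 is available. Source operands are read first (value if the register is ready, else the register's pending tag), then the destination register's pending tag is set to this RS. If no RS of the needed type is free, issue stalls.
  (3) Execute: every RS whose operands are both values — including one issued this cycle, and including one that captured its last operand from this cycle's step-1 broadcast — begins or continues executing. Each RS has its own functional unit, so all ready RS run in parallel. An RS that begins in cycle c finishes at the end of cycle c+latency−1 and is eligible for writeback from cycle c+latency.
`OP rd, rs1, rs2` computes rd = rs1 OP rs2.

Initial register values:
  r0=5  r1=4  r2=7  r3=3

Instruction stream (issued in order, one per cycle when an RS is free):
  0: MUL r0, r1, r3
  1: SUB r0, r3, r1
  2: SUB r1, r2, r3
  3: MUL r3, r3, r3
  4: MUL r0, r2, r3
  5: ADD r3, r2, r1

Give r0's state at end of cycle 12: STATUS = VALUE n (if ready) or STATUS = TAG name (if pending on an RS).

cycle 1: issue MUL r0<-Mul1 // r0:Mul1,r1:4,r2:7,r3:3
cycle 2: issue SUB r0<-Add1 // r0:Add1,r1:4,r2:7,r3:3
cycle 3: issue SUB r1<-Add2 // r0:Add1,r1:Add2,r2:7,r3:3
cycle 4: CDB Add1=-1; issue MUL r3<-Mul2 // r0:-1,r1:Add2,r2:7,r3:Mul2
cycle 5: CDB Add2=4; stall // r0:-1,r1:4,r2:7,r3:Mul2
cycle 6: CDB Mul1=12; issue MUL r0<-Mul1 // r0:Mul1,r1:4,r2:7,r3:Mul2
cycle 7: issue ADD r3<-Add1 // r0:Mul1,r1:4,r2:7,r3:Add1
cycle 8: CDB Mul2=9 // r0:Mul1,r1:4,r2:7,r3:Add1
cycle 9: CDB Add1=11 // r0:Mul1,r1:4,r2:7,r3:11
cycle 10: - // r0:Mul1,r1:4,r2:7,r3:11
cycle 11: - // r0:Mul1,r1:4,r2:7,r3:11
cycle 12: CDB Mul1=63 // r0:63,r1:4,r2:7,r3:11

STATUS = VALUE 63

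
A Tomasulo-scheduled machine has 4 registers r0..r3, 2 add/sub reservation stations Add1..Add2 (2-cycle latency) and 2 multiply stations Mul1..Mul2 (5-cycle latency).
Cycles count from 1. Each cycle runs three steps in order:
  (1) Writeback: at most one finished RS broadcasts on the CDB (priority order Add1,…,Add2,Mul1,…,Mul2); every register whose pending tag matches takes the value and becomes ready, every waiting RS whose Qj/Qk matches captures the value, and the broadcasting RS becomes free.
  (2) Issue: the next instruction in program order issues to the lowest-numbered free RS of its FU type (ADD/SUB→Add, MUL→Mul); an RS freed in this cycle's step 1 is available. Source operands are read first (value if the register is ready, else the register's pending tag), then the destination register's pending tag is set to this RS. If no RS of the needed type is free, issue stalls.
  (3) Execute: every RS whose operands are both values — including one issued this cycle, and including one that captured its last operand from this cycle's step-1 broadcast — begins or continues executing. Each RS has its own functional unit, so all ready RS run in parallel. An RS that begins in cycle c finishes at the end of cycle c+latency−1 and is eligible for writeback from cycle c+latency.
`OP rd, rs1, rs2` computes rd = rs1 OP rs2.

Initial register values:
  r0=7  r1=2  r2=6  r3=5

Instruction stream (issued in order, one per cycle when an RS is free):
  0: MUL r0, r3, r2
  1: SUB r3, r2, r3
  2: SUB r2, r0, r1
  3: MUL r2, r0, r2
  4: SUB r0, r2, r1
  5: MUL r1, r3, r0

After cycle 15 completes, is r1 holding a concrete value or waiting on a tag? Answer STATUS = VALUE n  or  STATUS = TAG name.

STATUS = TAG Mul1

  c1: issue MUL r0<-Mul1  regs: r0:Mul1,r1:2,r2:6,r3:5
  c2: issue SUB r3<-Add1  regs: r0:Mul1,r1:2,r2:6,r3:Add1
  c3: issue SUB r2<-Add2  regs: r0:Mul1,r1:2,r2:Add2,r3:Add1
  c4: CDB Add1=1; issue MUL r2<-Mul2  regs: r0:Mul1,r1:2,r2:Mul2,r3:1
  c5: issue SUB r0<-Add1  regs: r0:Add1,r1:2,r2:Mul2,r3:1
  c6: CDB Mul1=30; issue MUL r1<-Mul1  regs: r0:Add1,r1:Mul1,r2:Mul2,r3:1
  c7: -  regs: r0:Add1,r1:Mul1,r2:Mul2,r3:1
  c8: CDB Add2=28  regs: r0:Add1,r1:Mul1,r2:Mul2,r3:1
  c9: -  regs: r0:Add1,r1:Mul1,r2:Mul2,r3:1
  c10: -  regs: r0:Add1,r1:Mul1,r2:Mul2,r3:1
  c11: -  regs: r0:Add1,r1:Mul1,r2:Mul2,r3:1
  c12: -  regs: r0:Add1,r1:Mul1,r2:Mul2,r3:1
  c13: CDB Mul2=840  regs: r0:Add1,r1:Mul1,r2:840,r3:1
  c14: -  regs: r0:Add1,r1:Mul1,r2:840,r3:1
  c15: CDB Add1=838  regs: r0:838,r1:Mul1,r2:840,r3:1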